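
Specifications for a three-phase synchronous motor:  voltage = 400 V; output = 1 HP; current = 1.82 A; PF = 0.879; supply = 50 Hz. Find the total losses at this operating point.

P_in = √3·V·I·cosφ = 1.732×400×1.82×0.879 = 1108 W
P_out = 1×746 = 746 W
Losses = P_in − P_out = 1108 − 746 = 362 W

362 W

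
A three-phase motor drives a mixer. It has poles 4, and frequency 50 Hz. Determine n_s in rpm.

n_s = 120f/p = 120×50/4 = 1500 rpm

1500 rpm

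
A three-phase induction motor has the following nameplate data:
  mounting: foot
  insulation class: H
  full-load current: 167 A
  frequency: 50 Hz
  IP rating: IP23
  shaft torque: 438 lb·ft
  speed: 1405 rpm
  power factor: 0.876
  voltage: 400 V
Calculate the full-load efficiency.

τ = 438 lb·ft × 1.356 = 593.9 N·m
ω = 2π × 1405/60 = 147.1 rad/s; P_out = τω = 593.9 × 147.1 = 87363 W
P_in = √3·V_L·I_L·cosφ = 1.732 × 400 × 167 × 0.876 = 101351 W
η = P_out / P_in = 87363 / 101351 = 0.862 = 86.2%

86.2 %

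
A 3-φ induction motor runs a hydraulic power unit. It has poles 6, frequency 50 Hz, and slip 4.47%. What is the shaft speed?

n_s = 120f/p = 120×50/6 = 1000 rpm
n = n_s(1 − s) = 1000 × (1 − 0.0447) = 955 rpm

955 rpm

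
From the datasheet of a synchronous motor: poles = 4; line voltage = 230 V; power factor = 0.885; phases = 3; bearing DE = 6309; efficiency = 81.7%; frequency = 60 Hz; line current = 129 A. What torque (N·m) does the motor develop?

197 N·m

P_in = √3·V·I·cosφ = 1.732 × 230 × 129 × 0.885 = 45479 W
P_out = η·P_in = 0.817 × 45479 = 37156 W
n = n_s = 120×60/4 = 1800 rpm (synchronous)
ω = 2π×1800/60 = 188.5 rad/s
τ = P_out/ω = 37156/188.5 = 197 N·m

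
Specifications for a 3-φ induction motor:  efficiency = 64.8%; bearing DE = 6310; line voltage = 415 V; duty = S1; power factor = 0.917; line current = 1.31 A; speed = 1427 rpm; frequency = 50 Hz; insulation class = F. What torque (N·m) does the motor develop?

3.74 N·m

P_in = √3·V·I·cosφ = 1.732 × 415 × 1.31 × 0.917 = 863 W
P_out = η·P_in = 0.648 × 863 = 559 W
n = 1427 rpm
ω = 2π×1427/60 = 149.4 rad/s
τ = P_out/ω = 559/149.4 = 3.74 N·m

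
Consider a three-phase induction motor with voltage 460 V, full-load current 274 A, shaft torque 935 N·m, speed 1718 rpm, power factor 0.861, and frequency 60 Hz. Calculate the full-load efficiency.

ω = 2π × 1718/60 = 179.9 rad/s; P_out = τω = 935 × 179.9 = 168207 W
P_in = √3·V_L·I_L·cosφ = 1.732 × 460 × 274 × 0.861 = 187957 W
η = P_out / P_in = 168207 / 187957 = 0.895 = 89.5%

89.5 %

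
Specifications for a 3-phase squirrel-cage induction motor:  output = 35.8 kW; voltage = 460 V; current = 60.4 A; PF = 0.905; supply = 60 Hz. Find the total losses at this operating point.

7750 W

P_in = √3·V·I·cosφ = 1.732×460×60.4×0.905 = 43550 W
P_out = 35800 W
Losses = P_in − P_out = 43550 − 35800 = 7750 W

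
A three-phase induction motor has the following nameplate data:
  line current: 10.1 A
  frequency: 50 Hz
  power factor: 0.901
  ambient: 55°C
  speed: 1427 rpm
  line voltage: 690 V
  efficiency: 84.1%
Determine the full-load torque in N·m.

61.2 N·m

P_in = √3·V·I·cosφ = 1.732 × 690 × 10.1 × 0.901 = 10875 W
P_out = η·P_in = 0.841 × 10875 = 9146 W
n = 1427 rpm
ω = 2π×1427/60 = 149.4 rad/s
τ = P_out/ω = 9146/149.4 = 61.2 N·m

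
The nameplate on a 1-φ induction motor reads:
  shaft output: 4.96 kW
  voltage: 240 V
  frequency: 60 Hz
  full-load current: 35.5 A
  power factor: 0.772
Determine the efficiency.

75.4 %

P_out = 4.96 kW = 4960 W
P_in = V·I·cosφ = 240 × 35.5 × 0.772 = 6577 W
η = P_out / P_in = 4960 / 6577 = 0.754 = 75.4%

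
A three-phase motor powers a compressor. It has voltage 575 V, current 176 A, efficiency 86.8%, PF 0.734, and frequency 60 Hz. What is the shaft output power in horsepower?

P_in = √3·V·I·cosφ = 1.732 × 575 × 176 × 0.734 = 128654 W
P_out = η·P_in = 0.868 × 128654 = 111672 W
= 111672/746 = 150 HP

150 HP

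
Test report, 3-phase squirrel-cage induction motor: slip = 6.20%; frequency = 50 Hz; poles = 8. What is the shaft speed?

n_s = 120f/p = 120×50/8 = 750 rpm
n = n_s(1 − s) = 750 × (1 − 0.062) = 704 rpm

704 rpm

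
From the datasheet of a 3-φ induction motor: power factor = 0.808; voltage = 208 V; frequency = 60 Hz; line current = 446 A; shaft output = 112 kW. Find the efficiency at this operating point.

P_out = 112 kW = 112000 W
P_in = √3·V_L·I_L·cosφ = 1.732 × 208 × 446 × 0.808 = 129825 W
η = P_out / P_in = 112000 / 129825 = 0.863 = 86.3%

86.3 %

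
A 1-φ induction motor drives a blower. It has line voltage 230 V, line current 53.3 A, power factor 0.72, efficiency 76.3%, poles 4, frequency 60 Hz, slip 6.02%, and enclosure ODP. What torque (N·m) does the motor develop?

P_in = V·I·cosφ = 230 × 53.3 × 0.72 = 8826 W
P_out = η·P_in = 0.763 × 8826 = 6734 W
n_s = 120×60/4 = 1800 rpm; n = 1800×(1−0.0602) = 1692 rpm
ω = 2π×1692/60 = 177.2 rad/s
τ = P_out/ω = 6734/177.2 = 38 N·m

38 N·m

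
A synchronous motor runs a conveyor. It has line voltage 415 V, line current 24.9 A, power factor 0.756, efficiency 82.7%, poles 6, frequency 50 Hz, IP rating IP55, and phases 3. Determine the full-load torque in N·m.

P_in = √3·V·I·cosφ = 1.732 × 415 × 24.9 × 0.756 = 13531 W
P_out = η·P_in = 0.827 × 13531 = 11190 W
n = n_s = 120×50/6 = 1000 rpm (synchronous)
ω = 2π×1000/60 = 104.7 rad/s
τ = P_out/ω = 11190/104.7 = 107 N·m

107 N·m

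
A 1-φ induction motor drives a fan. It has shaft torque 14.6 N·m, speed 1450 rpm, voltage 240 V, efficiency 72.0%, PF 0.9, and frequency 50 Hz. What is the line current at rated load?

ω = 2π×1450/60 = 151.8 rad/s; P_out = τω = 14.6 × 151.8 = 2216 W
P_in = P_out / η = 2216 / 0.720 = 3078 W
I = P_in / (V·cosφ) = 3078 / (240 × 0.9) = 14.3 A

14.3 A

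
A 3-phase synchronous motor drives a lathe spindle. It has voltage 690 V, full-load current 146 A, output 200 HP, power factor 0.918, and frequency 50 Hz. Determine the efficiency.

P_out = 200 × 746 = 149200 W
P_in = √3·V_L·I_L·cosφ = 1.732 × 690 × 146 × 0.918 = 160174 W
η = P_out / P_in = 149200 / 160174 = 0.931 = 93.1%

93.1 %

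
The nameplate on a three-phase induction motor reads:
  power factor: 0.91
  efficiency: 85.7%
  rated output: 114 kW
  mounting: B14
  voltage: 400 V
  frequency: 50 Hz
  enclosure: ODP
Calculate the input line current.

P_out = 114 kW = 114000 W
P_in = P_out / η = 114000 / 0.857 = 133022 W
I_L = P_in / (√3·V_L·cosφ) = 133022 / (1.732 × 400 × 0.91) = 211 A

211 A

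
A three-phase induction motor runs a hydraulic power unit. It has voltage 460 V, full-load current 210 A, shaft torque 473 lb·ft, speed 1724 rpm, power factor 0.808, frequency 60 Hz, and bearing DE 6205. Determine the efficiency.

85.6 %

τ = 473 lb·ft × 1.356 = 641.4 N·m
ω = 2π × 1724/60 = 180.5 rad/s; P_out = τω = 641.4 × 180.5 = 115773 W
P_in = √3·V_L·I_L·cosφ = 1.732 × 460 × 210 × 0.808 = 135187 W
η = P_out / P_in = 115773 / 135187 = 0.856 = 85.6%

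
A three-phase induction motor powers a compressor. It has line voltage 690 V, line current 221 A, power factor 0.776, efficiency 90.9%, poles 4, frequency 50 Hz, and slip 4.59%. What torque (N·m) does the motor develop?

P_in = √3·V·I·cosφ = 1.732 × 690 × 221 × 0.776 = 204951 W
P_out = η·P_in = 0.909 × 204951 = 186300 W
n_s = 120×50/4 = 1500 rpm; n = 1500×(1−0.0459) = 1431 rpm
ω = 2π×1431/60 = 149.9 rad/s
τ = P_out/ω = 186300/149.9 = 1240 N·m

1240 N·m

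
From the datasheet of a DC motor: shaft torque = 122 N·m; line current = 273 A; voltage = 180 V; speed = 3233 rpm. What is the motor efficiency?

84.1 %

ω = 2π × 3233/60 = 338.6 rad/s; P_out = τω = 122 × 338.6 = 41309 W
P_in = V·I = 180 × 273 = 49140 W
η = P_out / P_in = 41309 / 49140 = 0.841 = 84.1%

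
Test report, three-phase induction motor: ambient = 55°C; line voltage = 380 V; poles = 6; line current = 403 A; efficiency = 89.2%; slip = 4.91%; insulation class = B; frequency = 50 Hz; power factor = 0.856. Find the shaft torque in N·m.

P_in = √3·V·I·cosφ = 1.732 × 380 × 403 × 0.856 = 227044 W
P_out = η·P_in = 0.892 × 227044 = 202523 W
n_s = 120×50/6 = 1000 rpm; n = 1000×(1−0.0491) = 951 rpm
ω = 2π×951/60 = 99.59 rad/s
τ = P_out/ω = 202523/99.59 = 2030 N·m

2030 N·m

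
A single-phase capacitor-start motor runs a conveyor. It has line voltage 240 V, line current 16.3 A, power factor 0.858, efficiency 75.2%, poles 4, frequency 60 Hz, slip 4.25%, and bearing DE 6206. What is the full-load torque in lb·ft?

P_in = V·I·cosφ = 240 × 16.3 × 0.858 = 3356 W
P_out = η·P_in = 0.752 × 3356 = 2524 W
n_s = 120×60/4 = 1800 rpm; n = 1800×(1−0.0425) = 1724 rpm
ω = 2π×1724/60 = 180.5 rad/s
τ = P_out/ω = 2524/180.5 = 13.98 N·m
In lb·ft: 13.98/1.356 = 10.3 lb·ft

10.3 lb·ft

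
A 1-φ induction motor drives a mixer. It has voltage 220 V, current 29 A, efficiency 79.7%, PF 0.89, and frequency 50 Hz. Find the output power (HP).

P_in = V·I·cosφ = 220 × 29 × 0.89 = 5678 W
P_out = η·P_in = 0.797 × 5678 = 4525 W
= 4525/746 = 6.07 HP

6.07 HP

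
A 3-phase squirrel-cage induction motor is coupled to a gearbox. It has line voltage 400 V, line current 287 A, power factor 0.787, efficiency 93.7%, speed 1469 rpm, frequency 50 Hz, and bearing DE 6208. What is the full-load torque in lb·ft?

703 lb·ft

P_in = √3·V·I·cosφ = 1.732 × 400 × 287 × 0.787 = 156482 W
P_out = η·P_in = 0.937 × 156482 = 146624 W
n = 1469 rpm
ω = 2π×1469/60 = 153.8 rad/s
τ = P_out/ω = 146624/153.8 = 953.3 N·m
In lb·ft: 953.3/1.356 = 703 lb·ft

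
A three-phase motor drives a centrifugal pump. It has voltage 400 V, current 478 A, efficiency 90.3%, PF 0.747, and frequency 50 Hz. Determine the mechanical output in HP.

P_in = √3·V·I·cosφ = 1.732 × 400 × 478 × 0.747 = 247375 W
P_out = η·P_in = 0.903 × 247375 = 223380 W
= 223380/746 = 299 HP

299 HP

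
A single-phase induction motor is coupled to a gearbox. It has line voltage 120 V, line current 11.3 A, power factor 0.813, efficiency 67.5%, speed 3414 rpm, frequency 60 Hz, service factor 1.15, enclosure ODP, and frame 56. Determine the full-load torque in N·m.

P_in = V·I·cosφ = 120 × 11.3 × 0.813 = 1102 W
P_out = η·P_in = 0.675 × 1102 = 744 W
n = 3414 rpm
ω = 2π×3414/60 = 357.5 rad/s
τ = P_out/ω = 744/357.5 = 2.08 N·m

2.08 N·m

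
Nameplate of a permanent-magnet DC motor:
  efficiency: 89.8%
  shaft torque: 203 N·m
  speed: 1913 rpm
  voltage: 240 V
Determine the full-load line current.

ω = 2π×1913/60 = 200.3 rad/s; P_out = τω = 203 × 200.3 = 40661 W
P_in = P_out / η = 40661 / 0.898 = 45280 W
I = P_in / V = 45280 / 240 = 189 A

189 A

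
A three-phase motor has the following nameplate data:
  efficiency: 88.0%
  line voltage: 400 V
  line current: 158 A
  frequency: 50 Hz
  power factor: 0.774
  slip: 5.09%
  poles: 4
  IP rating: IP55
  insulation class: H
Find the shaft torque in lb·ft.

369 lb·ft

P_in = √3·V·I·cosφ = 1.732 × 400 × 158 × 0.774 = 84724 W
P_out = η·P_in = 0.88 × 84724 = 74557 W
n_s = 120×50/4 = 1500 rpm; n = 1500×(1−0.0509) = 1424 rpm
ω = 2π×1424/60 = 149.1 rad/s
τ = P_out/ω = 74557/149.1 = 500 N·m
In lb·ft: 500/1.356 = 369 lb·ft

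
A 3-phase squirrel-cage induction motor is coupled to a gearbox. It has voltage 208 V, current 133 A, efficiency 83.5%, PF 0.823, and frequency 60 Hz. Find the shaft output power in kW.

P_in = √3·V·I·cosφ = 1.732 × 208 × 133 × 0.823 = 39433 W
P_out = η·P_in = 0.835 × 39433 = 32927 W

32.9 kW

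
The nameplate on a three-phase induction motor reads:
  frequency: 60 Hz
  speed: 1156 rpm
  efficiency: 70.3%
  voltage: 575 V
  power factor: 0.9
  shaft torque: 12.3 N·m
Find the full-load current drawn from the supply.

2.36 A

ω = 2π×1156/60 = 121.1 rad/s; P_out = τω = 12.3 × 121.1 = 1490 W
P_in = P_out / η = 1490 / 0.703 = 2119 W
I_L = P_in / (√3·V_L·cosφ) = 2119 / (1.732 × 575 × 0.9) = 2.36 A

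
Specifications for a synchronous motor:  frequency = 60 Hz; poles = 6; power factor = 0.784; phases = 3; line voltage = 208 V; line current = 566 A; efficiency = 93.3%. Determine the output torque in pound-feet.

875 lb·ft

P_in = √3·V·I·cosφ = 1.732 × 208 × 566 × 0.784 = 159861 W
P_out = η·P_in = 0.933 × 159861 = 149150 W
n = n_s = 120×60/6 = 1200 rpm (synchronous)
ω = 2π×1200/60 = 125.7 rad/s
τ = P_out/ω = 149150/125.7 = 1187 N·m
In lb·ft: 1187/1.356 = 875 lb·ft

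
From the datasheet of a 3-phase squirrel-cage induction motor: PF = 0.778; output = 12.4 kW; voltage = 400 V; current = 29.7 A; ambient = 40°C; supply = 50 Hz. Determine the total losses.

P_in = √3·V·I·cosφ = 1.732×400×29.7×0.778 = 16008 W
P_out = 12400 W
Losses = P_in − P_out = 16008 − 12400 = 3608 W

3610 W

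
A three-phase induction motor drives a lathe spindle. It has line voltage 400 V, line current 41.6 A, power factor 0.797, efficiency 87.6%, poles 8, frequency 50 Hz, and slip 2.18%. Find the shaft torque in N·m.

P_in = √3·V·I·cosφ = 1.732 × 400 × 41.6 × 0.797 = 22970 W
P_out = η·P_in = 0.876 × 22970 = 20122 W
n_s = 120×50/8 = 750 rpm; n = 750×(1−0.0218) = 734 rpm
ω = 2π×734/60 = 76.86 rad/s
τ = P_out/ω = 20122/76.86 = 262 N·m

262 N·m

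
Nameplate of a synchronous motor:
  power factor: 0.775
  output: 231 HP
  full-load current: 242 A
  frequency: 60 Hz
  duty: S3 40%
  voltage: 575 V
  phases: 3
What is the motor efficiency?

92.3 %

P_out = 231 × 746 = 172326 W
P_in = √3·V_L·I_L·cosφ = 1.732 × 575 × 242 × 0.775 = 186781 W
η = P_out / P_in = 172326 / 186781 = 0.923 = 92.3%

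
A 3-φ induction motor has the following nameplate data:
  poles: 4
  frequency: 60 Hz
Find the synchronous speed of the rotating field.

n_s = 120f/p = 120×60/4 = 1800 rpm

1800 rpm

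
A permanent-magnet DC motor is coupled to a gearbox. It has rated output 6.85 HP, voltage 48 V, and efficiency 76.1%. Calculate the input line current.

140 A

P_out = 6.85 × 746 = 5110 W
P_in = P_out / η = 5110 / 0.761 = 6715 W
I = P_in / V = 6715 / 48 = 140 A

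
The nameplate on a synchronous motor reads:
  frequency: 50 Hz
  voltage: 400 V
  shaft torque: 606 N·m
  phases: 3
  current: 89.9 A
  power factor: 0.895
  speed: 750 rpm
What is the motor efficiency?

ω = 2π × 750/60 = 78.54 rad/s; P_out = τω = 606 × 78.54 = 47595 W
P_in = √3·V_L·I_L·cosφ = 1.732 × 400 × 89.9 × 0.895 = 55743 W
η = P_out / P_in = 47595 / 55743 = 0.854 = 85.4%

85.4 %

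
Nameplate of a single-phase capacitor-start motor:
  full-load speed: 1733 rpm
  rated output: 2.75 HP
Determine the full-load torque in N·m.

11.3 N·m

P_out = 2.75 × 746 = 2052 W
ω = 2π × 1733/60 = 181.5 rad/s
τ = P_out/ω = 2052/181.5 = 11.3 N·m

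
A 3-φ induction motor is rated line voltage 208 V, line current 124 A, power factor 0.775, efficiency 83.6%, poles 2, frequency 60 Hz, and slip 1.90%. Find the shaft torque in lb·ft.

P_in = √3·V·I·cosφ = 1.732 × 208 × 124 × 0.775 = 34621 W
P_out = η·P_in = 0.836 × 34621 = 28943 W
n_s = 120×60/2 = 3600 rpm; n = 3600×(1−0.019) = 3532 rpm
ω = 2π×3532/60 = 369.9 rad/s
τ = P_out/ω = 28943/369.9 = 78.25 N·m
In lb·ft: 78.25/1.356 = 57.7 lb·ft

57.7 lb·ft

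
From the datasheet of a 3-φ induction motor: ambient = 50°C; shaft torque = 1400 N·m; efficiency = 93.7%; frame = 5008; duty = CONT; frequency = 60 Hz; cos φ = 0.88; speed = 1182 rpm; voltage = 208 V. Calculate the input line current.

ω = 2π×1182/60 = 123.8 rad/s; P_out = τω = 1400 × 123.8 = 173320 W
P_in = P_out / η = 173320 / 0.937 = 184973 W
I_L = P_in / (√3·V_L·cosφ) = 184973 / (1.732 × 208 × 0.88) = 583 A

583 A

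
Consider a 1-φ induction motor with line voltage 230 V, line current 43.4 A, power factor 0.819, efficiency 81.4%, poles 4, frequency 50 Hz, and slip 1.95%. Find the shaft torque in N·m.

43.2 N·m

P_in = V·I·cosφ = 230 × 43.4 × 0.819 = 8175 W
P_out = η·P_in = 0.814 × 8175 = 6654 W
n_s = 120×50/4 = 1500 rpm; n = 1500×(1−0.0195) = 1471 rpm
ω = 2π×1471/60 = 154 rad/s
τ = P_out/ω = 6654/154 = 43.2 N·m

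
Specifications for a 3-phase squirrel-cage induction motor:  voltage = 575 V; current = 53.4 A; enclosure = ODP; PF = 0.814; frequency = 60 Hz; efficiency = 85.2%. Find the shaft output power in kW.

36.9 kW

P_in = √3·V·I·cosφ = 1.732 × 575 × 53.4 × 0.814 = 43289 W
P_out = η·P_in = 0.852 × 43289 = 36882 W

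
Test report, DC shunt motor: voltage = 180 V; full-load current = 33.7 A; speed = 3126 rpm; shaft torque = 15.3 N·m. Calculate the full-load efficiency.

ω = 2π × 3126/60 = 327.4 rad/s; P_out = τω = 15.3 × 327.4 = 5009 W
P_in = V·I = 180 × 33.7 = 6066 W
η = P_out / P_in = 5009 / 6066 = 0.826 = 82.6%

82.6 %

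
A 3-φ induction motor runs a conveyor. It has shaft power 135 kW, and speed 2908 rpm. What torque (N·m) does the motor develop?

ω = 2π × 2908/60 = 304.5 rad/s
τ = P/ω = 135000/304.5 = 443 N·m

443 N·m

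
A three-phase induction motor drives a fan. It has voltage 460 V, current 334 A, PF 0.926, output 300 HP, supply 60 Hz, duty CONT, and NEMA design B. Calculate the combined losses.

P_in = √3·V·I·cosφ = 1.732×460×334×0.926 = 246413 W
P_out = 300×746 = 223800 W
Losses = P_in − P_out = 246413 − 223800 = 22613 W

22.6 kW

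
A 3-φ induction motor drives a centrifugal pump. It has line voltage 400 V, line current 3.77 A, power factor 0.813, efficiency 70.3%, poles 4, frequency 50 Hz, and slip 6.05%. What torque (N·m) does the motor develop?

10.1 N·m

P_in = √3·V·I·cosφ = 1.732 × 400 × 3.77 × 0.813 = 2123 W
P_out = η·P_in = 0.703 × 2123 = 1492 W
n_s = 120×50/4 = 1500 rpm; n = 1500×(1−0.0605) = 1409 rpm
ω = 2π×1409/60 = 147.6 rad/s
τ = P_out/ω = 1492/147.6 = 10.1 N·m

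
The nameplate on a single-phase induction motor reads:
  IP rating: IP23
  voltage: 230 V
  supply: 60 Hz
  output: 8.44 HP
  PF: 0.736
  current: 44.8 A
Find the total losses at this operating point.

1290 W

P_in = V·I·cosφ = 230×44.8×0.736 = 7584 W
P_out = 8.44×746 = 6296 W
Losses = P_in − P_out = 7584 − 6296 = 1288 W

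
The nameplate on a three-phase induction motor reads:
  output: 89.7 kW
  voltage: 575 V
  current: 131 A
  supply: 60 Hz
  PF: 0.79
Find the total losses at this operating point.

P_in = √3·V·I·cosφ = 1.732×575×131×0.79 = 103066 W
P_out = 89700 W
Losses = P_in − P_out = 103066 − 89700 = 13366 W

13400 W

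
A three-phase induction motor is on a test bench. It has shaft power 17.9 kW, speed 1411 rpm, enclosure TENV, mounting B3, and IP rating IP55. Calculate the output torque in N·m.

ω = 2π × 1411/60 = 147.8 rad/s
τ = P/ω = 17900/147.8 = 121 N·m

121 N·m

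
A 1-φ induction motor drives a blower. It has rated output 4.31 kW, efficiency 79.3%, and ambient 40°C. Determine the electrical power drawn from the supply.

5.44 kW

P_out = 4310 W
P_in = P_out/η = 4310/0.793 = 5435 W = 5.44 kW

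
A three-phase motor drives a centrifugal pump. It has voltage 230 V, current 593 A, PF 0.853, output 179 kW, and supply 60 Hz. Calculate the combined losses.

P_in = √3·V·I·cosφ = 1.732×230×593×0.853 = 201502 W
P_out = 179000 W
Losses = P_in − P_out = 201502 − 179000 = 22502 W

22.5 kW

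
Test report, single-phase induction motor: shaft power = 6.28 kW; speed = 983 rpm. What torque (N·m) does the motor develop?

61 N·m

ω = 2π × 983/60 = 102.9 rad/s
τ = P/ω = 6280/102.9 = 61 N·m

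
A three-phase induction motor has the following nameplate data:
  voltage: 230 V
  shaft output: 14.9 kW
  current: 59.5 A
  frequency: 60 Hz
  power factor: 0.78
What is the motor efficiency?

80.6 %

P_out = 14.9 kW = 14900 W
P_in = √3·V_L·I_L·cosφ = 1.732 × 230 × 59.5 × 0.78 = 18488 W
η = P_out / P_in = 14900 / 18488 = 0.806 = 80.6%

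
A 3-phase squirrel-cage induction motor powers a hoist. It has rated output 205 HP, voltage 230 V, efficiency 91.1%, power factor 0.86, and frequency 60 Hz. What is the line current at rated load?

P_out = 205 × 746 = 152930 W
P_in = P_out / η = 152930 / 0.911 = 167870 W
I_L = P_in / (√3·V_L·cosφ) = 167870 / (1.732 × 230 × 0.86) = 490 A

490 A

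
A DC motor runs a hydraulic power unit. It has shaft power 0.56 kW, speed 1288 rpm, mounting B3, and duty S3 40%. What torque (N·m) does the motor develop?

4.15 N·m

ω = 2π × 1288/60 = 134.9 rad/s
τ = P/ω = 560/134.9 = 4.15 N·m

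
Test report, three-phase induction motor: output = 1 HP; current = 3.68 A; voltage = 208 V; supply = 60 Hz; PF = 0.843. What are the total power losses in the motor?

P_in = √3·V·I·cosφ = 1.732×208×3.68×0.843 = 1118 W
P_out = 1×746 = 746 W
Losses = P_in − P_out = 1118 − 746 = 372 W

372 W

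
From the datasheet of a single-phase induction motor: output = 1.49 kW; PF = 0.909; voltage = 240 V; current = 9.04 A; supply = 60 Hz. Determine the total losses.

482 W

P_in = V·I·cosφ = 240×9.04×0.909 = 1972 W
P_out = 1490 W
Losses = P_in − P_out = 1972 − 1490 = 482 W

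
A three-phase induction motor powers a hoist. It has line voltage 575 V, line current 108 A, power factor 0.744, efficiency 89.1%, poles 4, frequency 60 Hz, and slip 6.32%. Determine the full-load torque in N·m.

P_in = √3·V·I·cosφ = 1.732 × 575 × 108 × 0.744 = 80023 W
P_out = η·P_in = 0.891 × 80023 = 71300 W
n_s = 120×60/4 = 1800 rpm; n = 1800×(1−0.0632) = 1686 rpm
ω = 2π×1686/60 = 176.6 rad/s
τ = P_out/ω = 71300/176.6 = 404 N·m

404 N·m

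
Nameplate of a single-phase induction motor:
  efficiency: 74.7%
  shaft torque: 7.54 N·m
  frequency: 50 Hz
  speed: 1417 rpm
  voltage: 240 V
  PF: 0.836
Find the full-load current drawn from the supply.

ω = 2π×1417/60 = 148.4 rad/s; P_out = τω = 7.54 × 148.4 = 1119 W
P_in = P_out / η = 1119 / 0.747 = 1498 W
I = P_in / (V·cosφ) = 1498 / (240 × 0.836) = 7.47 A

7.47 A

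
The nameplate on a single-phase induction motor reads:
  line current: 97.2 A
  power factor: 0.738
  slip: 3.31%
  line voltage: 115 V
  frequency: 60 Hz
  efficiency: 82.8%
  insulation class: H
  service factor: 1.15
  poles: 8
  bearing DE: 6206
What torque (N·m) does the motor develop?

75 N·m

P_in = V·I·cosφ = 115 × 97.2 × 0.738 = 8249 W
P_out = η·P_in = 0.828 × 8249 = 6830 W
n_s = 120×60/8 = 900 rpm; n = 900×(1−0.0331) = 870 rpm
ω = 2π×870/60 = 91.11 rad/s
τ = P_out/ω = 6830/91.11 = 75 N·m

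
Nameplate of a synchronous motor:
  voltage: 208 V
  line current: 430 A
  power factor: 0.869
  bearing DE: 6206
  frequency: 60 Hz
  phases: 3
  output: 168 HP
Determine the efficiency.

P_out = 168 × 746 = 125328 W
P_in = √3·V_L·I_L·cosφ = 1.732 × 208 × 430 × 0.869 = 134617 W
η = P_out / P_in = 125328 / 134617 = 0.931 = 93.1%

93.1 %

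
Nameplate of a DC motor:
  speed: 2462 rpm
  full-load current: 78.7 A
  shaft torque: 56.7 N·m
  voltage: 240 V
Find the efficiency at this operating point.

77.4 %

ω = 2π × 2462/60 = 257.8 rad/s; P_out = τω = 56.7 × 257.8 = 14617 W
P_in = V·I = 240 × 78.7 = 18888 W
η = P_out / P_in = 14617 / 18888 = 0.774 = 77.4%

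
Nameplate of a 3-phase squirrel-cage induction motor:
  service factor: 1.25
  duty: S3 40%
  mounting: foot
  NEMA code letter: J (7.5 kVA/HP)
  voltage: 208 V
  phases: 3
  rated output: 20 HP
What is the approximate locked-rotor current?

416 A

S_LR = 7.5 × 20 = 150 kVA
I_LR = S_LR/(√3·V_L) = 150000/(1.732×208) = 416 A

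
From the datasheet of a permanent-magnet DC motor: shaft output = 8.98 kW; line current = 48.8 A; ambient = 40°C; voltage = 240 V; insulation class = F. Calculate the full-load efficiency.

P_out = 8.98 kW = 8980 W
P_in = V·I = 240 × 48.8 = 11712 W
η = P_out / P_in = 8980 / 11712 = 0.767 = 76.7%

76.7 %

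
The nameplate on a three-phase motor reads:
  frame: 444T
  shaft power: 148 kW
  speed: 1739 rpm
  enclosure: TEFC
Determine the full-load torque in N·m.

ω = 2π × 1739/60 = 182.1 rad/s
τ = P/ω = 148000/182.1 = 813 N·m

813 N·m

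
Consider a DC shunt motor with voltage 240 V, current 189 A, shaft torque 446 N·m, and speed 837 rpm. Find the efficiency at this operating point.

86.2 %

ω = 2π × 837/60 = 87.65 rad/s; P_out = τω = 446 × 87.65 = 39092 W
P_in = V·I = 240 × 189 = 45360 W
η = P_out / P_in = 39092 / 45360 = 0.862 = 86.2%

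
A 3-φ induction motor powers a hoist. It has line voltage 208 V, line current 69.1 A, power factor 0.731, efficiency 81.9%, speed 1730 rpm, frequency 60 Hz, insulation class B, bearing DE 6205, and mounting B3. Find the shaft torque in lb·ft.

60.7 lb·ft

P_in = √3·V·I·cosφ = 1.732 × 208 × 69.1 × 0.731 = 18197 W
P_out = η·P_in = 0.819 × 18197 = 14903 W
n = 1730 rpm
ω = 2π×1730/60 = 181.2 rad/s
τ = P_out/ω = 14903/181.2 = 82.25 N·m
In lb·ft: 82.25/1.356 = 60.7 lb·ft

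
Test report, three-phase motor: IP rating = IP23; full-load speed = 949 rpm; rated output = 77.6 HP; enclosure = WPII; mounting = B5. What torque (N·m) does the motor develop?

P_out = 77.6 × 746 = 57890 W
ω = 2π × 949/60 = 99.38 rad/s
τ = P_out/ω = 57890/99.38 = 583 N·m

583 N·m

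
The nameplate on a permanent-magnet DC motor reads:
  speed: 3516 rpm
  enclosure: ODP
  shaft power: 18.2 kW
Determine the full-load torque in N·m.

49.4 N·m

ω = 2π × 3516/60 = 368.2 rad/s
τ = P/ω = 18200/368.2 = 49.4 N·m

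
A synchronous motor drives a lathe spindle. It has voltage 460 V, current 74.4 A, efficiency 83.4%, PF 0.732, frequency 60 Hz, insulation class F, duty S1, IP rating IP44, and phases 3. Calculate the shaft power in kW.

36.2 kW

P_in = √3·V·I·cosφ = 1.732 × 460 × 74.4 × 0.732 = 43390 W
P_out = η·P_in = 0.834 × 43390 = 36187 W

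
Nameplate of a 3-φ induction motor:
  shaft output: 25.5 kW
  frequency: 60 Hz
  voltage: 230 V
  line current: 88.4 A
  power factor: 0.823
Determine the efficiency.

88.0 %

P_out = 25.5 kW = 25500 W
P_in = √3·V_L·I_L·cosφ = 1.732 × 230 × 88.4 × 0.823 = 28982 W
η = P_out / P_in = 25500 / 28982 = 0.880 = 88.0%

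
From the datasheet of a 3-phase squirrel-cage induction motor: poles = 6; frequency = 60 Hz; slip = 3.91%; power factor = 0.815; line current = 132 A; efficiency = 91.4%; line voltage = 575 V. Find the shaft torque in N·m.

P_in = √3·V·I·cosφ = 1.732 × 575 × 132 × 0.815 = 107139 W
P_out = η·P_in = 0.914 × 107139 = 97925 W
n_s = 120×60/6 = 1200 rpm; n = 1200×(1−0.0391) = 1153 rpm
ω = 2π×1153/60 = 120.7 rad/s
τ = P_out/ω = 97925/120.7 = 811 N·m

811 N·m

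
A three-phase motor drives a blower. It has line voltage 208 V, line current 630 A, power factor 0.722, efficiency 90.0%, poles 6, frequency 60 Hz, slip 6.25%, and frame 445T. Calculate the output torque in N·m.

1250 N·m

P_in = √3·V·I·cosφ = 1.732 × 208 × 630 × 0.722 = 163866 W
P_out = η·P_in = 0.9 × 163866 = 147479 W
n_s = 120×60/6 = 1200 rpm; n = 1200×(1−0.0625) = 1125 rpm
ω = 2π×1125/60 = 117.8 rad/s
τ = P_out/ω = 147479/117.8 = 1250 N·m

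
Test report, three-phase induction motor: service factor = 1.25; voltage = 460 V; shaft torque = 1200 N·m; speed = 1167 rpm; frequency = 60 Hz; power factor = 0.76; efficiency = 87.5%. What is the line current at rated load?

277 A

ω = 2π×1167/60 = 122.2 rad/s; P_out = τω = 1200 × 122.2 = 146640 W
P_in = P_out / η = 146640 / 0.875 = 167589 W
I_L = P_in / (√3·V_L·cosφ) = 167589 / (1.732 × 460 × 0.76) = 277 A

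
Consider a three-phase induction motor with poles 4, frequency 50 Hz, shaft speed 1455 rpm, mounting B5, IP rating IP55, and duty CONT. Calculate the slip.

3.00 %

n_s = 120f/p = 120×50/4 = 1500 rpm
s = (n_s − n)/n_s = (1500 − 1455)/1500 = 0.0300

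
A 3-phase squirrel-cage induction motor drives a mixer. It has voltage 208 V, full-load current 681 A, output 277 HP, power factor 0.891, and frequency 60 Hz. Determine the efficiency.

94.5 %

P_out = 277 × 746 = 206642 W
P_in = √3·V_L·I_L·cosφ = 1.732 × 208 × 681 × 0.891 = 218593 W
η = P_out / P_in = 206642 / 218593 = 0.945 = 94.5%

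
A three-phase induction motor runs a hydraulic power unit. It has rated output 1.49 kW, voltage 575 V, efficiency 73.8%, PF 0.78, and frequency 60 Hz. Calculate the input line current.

P_out = 1.49 kW = 1490 W
P_in = P_out / η = 1490 / 0.738 = 2019 W
I_L = P_in / (√3·V_L·cosφ) = 2019 / (1.732 × 575 × 0.78) = 2.6 A

2.6 A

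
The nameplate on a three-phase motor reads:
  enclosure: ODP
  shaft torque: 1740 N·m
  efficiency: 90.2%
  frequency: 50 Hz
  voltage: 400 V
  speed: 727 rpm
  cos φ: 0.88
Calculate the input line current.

241 A

ω = 2π×727/60 = 76.13 rad/s; P_out = τω = 1740 × 76.13 = 132466 W
P_in = P_out / η = 132466 / 0.902 = 146858 W
I_L = P_in / (√3·V_L·cosφ) = 146858 / (1.732 × 400 × 0.88) = 241 A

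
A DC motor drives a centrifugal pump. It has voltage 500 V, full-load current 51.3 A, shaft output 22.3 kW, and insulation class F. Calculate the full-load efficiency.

P_out = 22.3 kW = 22300 W
P_in = V·I = 500 × 51.3 = 25650 W
η = P_out / P_in = 22300 / 25650 = 0.869 = 86.9%

86.9 %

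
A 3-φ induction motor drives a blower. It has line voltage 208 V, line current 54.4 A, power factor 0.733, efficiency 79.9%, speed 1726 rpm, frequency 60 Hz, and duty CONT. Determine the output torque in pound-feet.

P_in = √3·V·I·cosφ = 1.732 × 208 × 54.4 × 0.733 = 14365 W
P_out = η·P_in = 0.799 × 14365 = 11478 W
n = 1726 rpm
ω = 2π×1726/60 = 180.7 rad/s
τ = P_out/ω = 11478/180.7 = 63.52 N·m
In lb·ft: 63.52/1.356 = 46.8 lb·ft

46.8 lb·ft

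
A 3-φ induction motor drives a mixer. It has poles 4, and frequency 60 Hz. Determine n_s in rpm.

1800 rpm

n_s = 120f/p = 120×60/4 = 1800 rpm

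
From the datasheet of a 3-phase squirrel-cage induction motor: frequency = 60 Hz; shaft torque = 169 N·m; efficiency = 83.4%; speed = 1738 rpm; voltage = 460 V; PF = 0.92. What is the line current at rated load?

50.3 A

ω = 2π×1738/60 = 182 rad/s; P_out = τω = 169 × 182 = 30758 W
P_in = P_out / η = 30758 / 0.834 = 36880 W
I_L = P_in / (√3·V_L·cosφ) = 36880 / (1.732 × 460 × 0.92) = 50.3 A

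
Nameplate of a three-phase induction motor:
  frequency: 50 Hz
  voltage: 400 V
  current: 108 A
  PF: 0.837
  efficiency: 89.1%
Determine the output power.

55.8 kW

P_in = √3·V·I·cosφ = 1.732 × 400 × 108 × 0.837 = 62626 W
P_out = η·P_in = 0.891 × 62626 = 55800 W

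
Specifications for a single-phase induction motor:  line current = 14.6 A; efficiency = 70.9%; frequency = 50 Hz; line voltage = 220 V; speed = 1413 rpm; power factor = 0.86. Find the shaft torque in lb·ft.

P_in = V·I·cosφ = 220 × 14.6 × 0.86 = 2762 W
P_out = η·P_in = 0.709 × 2762 = 1958 W
n = 1413 rpm
ω = 2π×1413/60 = 148 rad/s
τ = P_out/ω = 1958/148 = 13.23 N·m
In lb·ft: 13.23/1.356 = 9.76 lb·ft

9.76 lb·ft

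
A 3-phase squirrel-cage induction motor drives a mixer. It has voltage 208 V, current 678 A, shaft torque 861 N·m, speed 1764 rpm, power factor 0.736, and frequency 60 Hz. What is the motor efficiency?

ω = 2π × 1764/60 = 184.7 rad/s; P_out = τω = 861 × 184.7 = 159027 W
P_in = √3·V_L·I_L·cosφ = 1.732 × 208 × 678 × 0.736 = 179771 W
η = P_out / P_in = 159027 / 179771 = 0.885 = 88.5%

88.5 %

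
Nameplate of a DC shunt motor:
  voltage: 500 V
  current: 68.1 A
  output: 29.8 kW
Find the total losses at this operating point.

P_in = V·I = 500×68.1 = 34050 W
P_out = 29800 W
Losses = P_in − P_out = 34050 − 29800 = 4250 W

4250 W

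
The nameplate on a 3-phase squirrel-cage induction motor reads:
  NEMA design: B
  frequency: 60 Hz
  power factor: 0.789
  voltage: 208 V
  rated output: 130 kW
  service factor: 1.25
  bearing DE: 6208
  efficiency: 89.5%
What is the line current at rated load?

511 A

P_out = 130 kW = 130000 W
P_in = P_out / η = 130000 / 0.895 = 145251 W
I_L = P_in / (√3·V_L·cosφ) = 145251 / (1.732 × 208 × 0.789) = 511 A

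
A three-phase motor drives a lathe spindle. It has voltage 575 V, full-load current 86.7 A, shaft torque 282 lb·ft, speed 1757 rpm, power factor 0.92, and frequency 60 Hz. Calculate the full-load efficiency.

τ = 282 lb·ft × 1.356 = 382.4 N·m
ω = 2π × 1757/60 = 184 rad/s; P_out = τω = 382.4 × 184 = 70362 W
P_in = √3·V_L·I_L·cosφ = 1.732 × 575 × 86.7 × 0.92 = 79437 W
η = P_out / P_in = 70362 / 79437 = 0.886 = 88.6%

88.6 %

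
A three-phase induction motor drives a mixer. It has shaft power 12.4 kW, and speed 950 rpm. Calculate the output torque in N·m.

125 N·m

ω = 2π × 950/60 = 99.48 rad/s
τ = P/ω = 12400/99.48 = 125 N·m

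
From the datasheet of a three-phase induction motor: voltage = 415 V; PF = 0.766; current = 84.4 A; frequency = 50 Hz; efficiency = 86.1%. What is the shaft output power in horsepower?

P_in = √3·V·I·cosφ = 1.732 × 415 × 84.4 × 0.766 = 46469 W
P_out = η·P_in = 0.861 × 46469 = 40010 W
= 40010/746 = 53.6 HP

53.6 HP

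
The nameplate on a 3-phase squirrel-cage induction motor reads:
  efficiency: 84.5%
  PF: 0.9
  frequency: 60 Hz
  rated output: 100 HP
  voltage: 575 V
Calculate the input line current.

98.5 A

P_out = 100 × 746 = 74600 W
P_in = P_out / η = 74600 / 0.845 = 88284 W
I_L = P_in / (√3·V_L·cosφ) = 88284 / (1.732 × 575 × 0.9) = 98.5 A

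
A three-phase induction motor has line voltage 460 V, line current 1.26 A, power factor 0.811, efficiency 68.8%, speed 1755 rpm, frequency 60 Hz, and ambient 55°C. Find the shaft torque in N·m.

P_in = √3·V·I·cosφ = 1.732 × 460 × 1.26 × 0.811 = 814 W
P_out = η·P_in = 0.688 × 814 = 560 W
n = 1755 rpm
ω = 2π×1755/60 = 183.8 rad/s
τ = P_out/ω = 560/183.8 = 3.05 N·m

3.05 N·m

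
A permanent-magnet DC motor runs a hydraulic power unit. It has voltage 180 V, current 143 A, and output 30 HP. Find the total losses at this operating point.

P_in = V·I = 180×143 = 25740 W
P_out = 30×746 = 22380 W
Losses = P_in − P_out = 25740 − 22380 = 3360 W

3360 W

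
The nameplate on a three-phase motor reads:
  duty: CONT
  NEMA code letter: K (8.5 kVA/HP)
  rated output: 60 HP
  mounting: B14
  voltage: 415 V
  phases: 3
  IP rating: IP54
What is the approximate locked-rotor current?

S_LR = 8.5 × 60 = 510 kVA
I_LR = S_LR/(√3·V_L) = 510000/(1.732×415) = 710 A

710 A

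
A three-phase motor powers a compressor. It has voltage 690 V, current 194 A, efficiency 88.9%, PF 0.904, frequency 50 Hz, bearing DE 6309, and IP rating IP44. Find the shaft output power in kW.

P_in = √3·V·I·cosφ = 1.732 × 690 × 194 × 0.904 = 209588 W
P_out = η·P_in = 0.889 × 209588 = 186324 W

186 kW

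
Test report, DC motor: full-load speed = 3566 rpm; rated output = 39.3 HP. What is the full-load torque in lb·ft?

57.9 lb·ft

P_out = 39.3 × 746 = 29318 W
ω = 2π × 3566/60 = 373.4 rad/s
τ = P_out/ω = 29318/373.4 = 78.52 N·m
In lb·ft: 78.52/1.356 = 57.9 lb·ft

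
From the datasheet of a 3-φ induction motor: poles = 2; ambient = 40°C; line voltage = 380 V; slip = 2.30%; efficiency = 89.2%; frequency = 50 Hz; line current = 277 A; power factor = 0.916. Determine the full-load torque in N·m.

485 N·m

P_in = √3·V·I·cosφ = 1.732 × 380 × 277 × 0.916 = 166996 W
P_out = η·P_in = 0.892 × 166996 = 148960 W
n_s = 120×50/2 = 3000 rpm; n = 3000×(1−0.023) = 2931 rpm
ω = 2π×2931/60 = 306.9 rad/s
τ = P_out/ω = 148960/306.9 = 485 N·m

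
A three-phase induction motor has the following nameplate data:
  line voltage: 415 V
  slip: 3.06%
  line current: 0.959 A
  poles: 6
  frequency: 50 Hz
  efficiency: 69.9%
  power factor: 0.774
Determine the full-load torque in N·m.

3.67 N·m

P_in = √3·V·I·cosφ = 1.732 × 415 × 0.959 × 0.774 = 534 W
P_out = η·P_in = 0.699 × 534 = 373 W
n_s = 120×50/6 = 1000 rpm; n = 1000×(1−0.0306) = 969 rpm
ω = 2π×969/60 = 101.5 rad/s
τ = P_out/ω = 373/101.5 = 3.67 N·m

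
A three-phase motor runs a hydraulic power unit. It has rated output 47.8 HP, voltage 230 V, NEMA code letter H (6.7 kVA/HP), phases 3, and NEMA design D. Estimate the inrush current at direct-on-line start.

S_LR = 6.7 × 47.8 = 320.26 kVA
I_LR = S_LR/(√3·V_L) = 320260/(1.732×230) = 804 A

804 A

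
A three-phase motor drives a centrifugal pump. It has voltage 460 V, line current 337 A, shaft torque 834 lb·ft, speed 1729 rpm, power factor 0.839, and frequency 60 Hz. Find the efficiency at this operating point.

τ = 834 lb·ft × 1.356 = 1131 N·m
ω = 2π × 1729/60 = 181.1 rad/s; P_out = τω = 1131 × 181.1 = 204824 W
P_in = √3·V_L·I_L·cosφ = 1.732 × 460 × 337 × 0.839 = 225267 W
η = P_out / P_in = 204824 / 225267 = 0.909 = 90.9%

90.9 %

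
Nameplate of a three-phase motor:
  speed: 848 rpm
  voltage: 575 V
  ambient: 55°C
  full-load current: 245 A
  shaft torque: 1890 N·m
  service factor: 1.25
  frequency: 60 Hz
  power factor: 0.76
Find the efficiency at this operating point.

ω = 2π × 848/60 = 88.8 rad/s; P_out = τω = 1890 × 88.8 = 167832 W
P_in = √3·V_L·I_L·cosφ = 1.732 × 575 × 245 × 0.76 = 185437 W
η = P_out / P_in = 167832 / 185437 = 0.905 = 90.5%

90.5 %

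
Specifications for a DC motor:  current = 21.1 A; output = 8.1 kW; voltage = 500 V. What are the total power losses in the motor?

P_in = V·I = 500×21.1 = 10550 W
P_out = 8100 W
Losses = P_in − P_out = 10550 − 8100 = 2450 W

2450 W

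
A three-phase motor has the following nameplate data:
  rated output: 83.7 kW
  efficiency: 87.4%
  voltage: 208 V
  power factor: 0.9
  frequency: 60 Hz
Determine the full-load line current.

P_out = 83.7 kW = 83700 W
P_in = P_out / η = 83700 / 0.874 = 95767 W
I_L = P_in / (√3·V_L·cosφ) = 95767 / (1.732 × 208 × 0.9) = 295 A

295 A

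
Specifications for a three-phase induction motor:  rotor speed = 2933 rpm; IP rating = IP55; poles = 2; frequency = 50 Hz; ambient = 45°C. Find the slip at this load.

n_s = 120f/p = 120×50/2 = 3000 rpm
s = (n_s − n)/n_s = (3000 − 2933)/3000 = 0.0223

2.23 %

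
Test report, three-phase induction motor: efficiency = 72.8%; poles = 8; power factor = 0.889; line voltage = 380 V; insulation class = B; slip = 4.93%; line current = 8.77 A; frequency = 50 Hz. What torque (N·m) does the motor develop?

50 N·m

P_in = √3·V·I·cosφ = 1.732 × 380 × 8.77 × 0.889 = 5131 W
P_out = η·P_in = 0.728 × 5131 = 3735 W
n_s = 120×50/8 = 750 rpm; n = 750×(1−0.0493) = 713 rpm
ω = 2π×713/60 = 74.67 rad/s
τ = P_out/ω = 3735/74.67 = 50 N·m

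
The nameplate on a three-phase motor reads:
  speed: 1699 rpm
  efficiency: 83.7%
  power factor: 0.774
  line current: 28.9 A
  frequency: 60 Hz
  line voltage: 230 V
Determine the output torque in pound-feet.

P_in = √3·V·I·cosφ = 1.732 × 230 × 28.9 × 0.774 = 8911 W
P_out = η·P_in = 0.837 × 8911 = 7459 W
n = 1699 rpm
ω = 2π×1699/60 = 177.9 rad/s
τ = P_out/ω = 7459/177.9 = 41.93 N·m
In lb·ft: 41.93/1.356 = 30.9 lb·ft

30.9 lb·ft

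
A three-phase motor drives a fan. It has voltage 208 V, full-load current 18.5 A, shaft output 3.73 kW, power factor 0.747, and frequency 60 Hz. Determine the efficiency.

74.9 %

P_out = 3.73 kW = 3730 W
P_in = √3·V_L·I_L·cosφ = 1.732 × 208 × 18.5 × 0.747 = 4979 W
η = P_out / P_in = 3730 / 4979 = 0.749 = 74.9%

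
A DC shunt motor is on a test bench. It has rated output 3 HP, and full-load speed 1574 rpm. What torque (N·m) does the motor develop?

13.6 N·m

P_out = 3 × 746 = 2238 W
ω = 2π × 1574/60 = 164.8 rad/s
τ = P_out/ω = 2238/164.8 = 13.6 N·m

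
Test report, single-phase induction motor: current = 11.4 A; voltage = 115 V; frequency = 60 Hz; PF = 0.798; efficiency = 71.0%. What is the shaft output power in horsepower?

0.996 HP

P_in = V·I·cosφ = 115 × 11.4 × 0.798 = 1046 W
P_out = η·P_in = 0.71 × 1046 = 743 W
= 743/746 = 0.996 HP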